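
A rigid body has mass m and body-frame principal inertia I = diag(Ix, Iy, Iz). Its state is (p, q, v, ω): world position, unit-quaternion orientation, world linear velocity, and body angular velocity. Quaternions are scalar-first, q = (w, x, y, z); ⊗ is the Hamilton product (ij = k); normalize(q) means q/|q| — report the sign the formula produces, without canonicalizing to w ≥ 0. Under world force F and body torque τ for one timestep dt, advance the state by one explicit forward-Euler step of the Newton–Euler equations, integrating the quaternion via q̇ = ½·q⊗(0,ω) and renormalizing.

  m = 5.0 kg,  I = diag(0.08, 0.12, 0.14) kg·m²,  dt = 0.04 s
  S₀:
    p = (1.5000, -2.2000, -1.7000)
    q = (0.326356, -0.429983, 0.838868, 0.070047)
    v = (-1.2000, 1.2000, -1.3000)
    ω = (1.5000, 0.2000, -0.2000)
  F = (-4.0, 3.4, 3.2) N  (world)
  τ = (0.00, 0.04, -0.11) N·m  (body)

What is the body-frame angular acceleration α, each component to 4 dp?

α = (0.0100, 0.1833, -0.8714)

precession coupling ω×(Iω) = (-0.0008, 0.0180, 0.0120)
angular accel α = (0.0100, 0.1833, -0.8714)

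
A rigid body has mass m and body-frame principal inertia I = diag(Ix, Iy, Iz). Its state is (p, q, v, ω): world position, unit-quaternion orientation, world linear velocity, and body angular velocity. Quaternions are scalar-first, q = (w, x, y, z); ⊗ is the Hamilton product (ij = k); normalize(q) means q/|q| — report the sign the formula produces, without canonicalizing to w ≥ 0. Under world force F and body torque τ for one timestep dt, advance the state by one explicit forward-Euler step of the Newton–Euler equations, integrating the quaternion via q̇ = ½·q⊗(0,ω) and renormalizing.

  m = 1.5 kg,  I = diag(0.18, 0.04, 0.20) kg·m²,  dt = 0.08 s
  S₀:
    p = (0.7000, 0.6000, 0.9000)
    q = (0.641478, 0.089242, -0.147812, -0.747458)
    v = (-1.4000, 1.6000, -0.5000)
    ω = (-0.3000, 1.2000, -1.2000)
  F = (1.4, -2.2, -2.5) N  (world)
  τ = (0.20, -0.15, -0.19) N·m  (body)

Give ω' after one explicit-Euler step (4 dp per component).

ω' = (-0.1087, 0.9144, -1.2962)

α = I⁻¹(τ − ω×Iω) = (2.3911, -3.5700, -1.2020)
new body rate ω' = (-0.1087, 0.9144, -1.2962)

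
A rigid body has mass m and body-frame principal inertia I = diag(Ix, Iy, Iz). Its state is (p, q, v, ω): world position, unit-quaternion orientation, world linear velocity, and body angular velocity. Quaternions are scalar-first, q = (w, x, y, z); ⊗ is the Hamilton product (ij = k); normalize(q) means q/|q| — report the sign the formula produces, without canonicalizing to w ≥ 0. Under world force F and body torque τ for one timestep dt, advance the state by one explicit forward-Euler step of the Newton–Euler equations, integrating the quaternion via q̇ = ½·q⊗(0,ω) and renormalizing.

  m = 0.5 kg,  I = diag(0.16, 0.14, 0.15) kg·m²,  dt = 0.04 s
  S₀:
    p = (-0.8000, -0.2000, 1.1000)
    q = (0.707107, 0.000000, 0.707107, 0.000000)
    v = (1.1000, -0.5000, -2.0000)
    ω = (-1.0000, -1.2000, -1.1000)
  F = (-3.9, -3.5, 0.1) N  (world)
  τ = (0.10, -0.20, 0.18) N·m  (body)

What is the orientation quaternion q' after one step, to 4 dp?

q' = (0.7235, -0.0297, 0.6896, -0.0014)

Hamilton product q⊗(0,ω) = (0.8485284, -1.4849247, -0.8485284, -0.0707107)
updated quaternion q' = (0.7235, -0.0297, 0.6896, -0.0014)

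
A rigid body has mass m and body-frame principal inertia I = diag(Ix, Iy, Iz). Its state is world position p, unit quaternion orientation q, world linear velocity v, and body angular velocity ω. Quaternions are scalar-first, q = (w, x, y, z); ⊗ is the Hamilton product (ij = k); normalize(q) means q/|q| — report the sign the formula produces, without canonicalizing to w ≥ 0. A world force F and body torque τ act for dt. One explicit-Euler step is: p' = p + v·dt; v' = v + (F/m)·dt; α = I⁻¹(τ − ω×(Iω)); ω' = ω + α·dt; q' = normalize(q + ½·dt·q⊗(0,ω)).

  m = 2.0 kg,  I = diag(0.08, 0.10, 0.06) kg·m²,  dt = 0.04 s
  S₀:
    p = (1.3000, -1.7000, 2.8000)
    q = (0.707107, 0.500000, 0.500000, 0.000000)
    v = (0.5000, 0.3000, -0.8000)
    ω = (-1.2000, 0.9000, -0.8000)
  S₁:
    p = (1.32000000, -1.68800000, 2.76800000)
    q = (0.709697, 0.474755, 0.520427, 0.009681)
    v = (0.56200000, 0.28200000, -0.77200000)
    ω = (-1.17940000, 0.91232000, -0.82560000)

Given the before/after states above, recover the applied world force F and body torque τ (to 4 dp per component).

Δω = ω₁−ω₀ = (0.02060000, 0.01232000, -0.02560000)
ω₀×(Iω₀) = (0.0288, 0.0192, -0.0216)
applied torque τ = (0.0700, 0.0500, -0.0600)
velocity change Δv = (0.06200000, -0.01800000, 0.02800000)
F = m·Δv/dt = (3.1000, -0.9000, 1.4000)

F = (3.1000, -0.9000, 1.4000)
τ = (0.0700, 0.0500, -0.0600)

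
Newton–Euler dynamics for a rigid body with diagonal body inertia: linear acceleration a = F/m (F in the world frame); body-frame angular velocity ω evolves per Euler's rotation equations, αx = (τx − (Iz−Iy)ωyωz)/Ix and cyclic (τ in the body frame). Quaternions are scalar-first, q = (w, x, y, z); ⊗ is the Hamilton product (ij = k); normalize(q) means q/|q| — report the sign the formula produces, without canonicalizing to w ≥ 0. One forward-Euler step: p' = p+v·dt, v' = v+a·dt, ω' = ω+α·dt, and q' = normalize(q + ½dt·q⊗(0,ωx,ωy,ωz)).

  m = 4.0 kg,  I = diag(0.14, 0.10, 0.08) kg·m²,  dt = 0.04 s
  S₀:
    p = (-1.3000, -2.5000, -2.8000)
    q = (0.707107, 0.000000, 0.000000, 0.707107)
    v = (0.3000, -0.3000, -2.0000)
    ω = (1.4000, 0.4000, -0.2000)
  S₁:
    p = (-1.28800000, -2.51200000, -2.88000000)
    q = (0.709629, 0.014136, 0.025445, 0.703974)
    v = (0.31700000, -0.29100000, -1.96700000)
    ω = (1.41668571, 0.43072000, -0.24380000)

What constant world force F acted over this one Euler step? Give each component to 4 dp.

F = (1.7000, 0.9000, 3.3000)

velocity change Δv = (0.01700000, 0.00900000, 0.03300000)
F = m·Δv/dt = (1.7000, 0.9000, 3.3000)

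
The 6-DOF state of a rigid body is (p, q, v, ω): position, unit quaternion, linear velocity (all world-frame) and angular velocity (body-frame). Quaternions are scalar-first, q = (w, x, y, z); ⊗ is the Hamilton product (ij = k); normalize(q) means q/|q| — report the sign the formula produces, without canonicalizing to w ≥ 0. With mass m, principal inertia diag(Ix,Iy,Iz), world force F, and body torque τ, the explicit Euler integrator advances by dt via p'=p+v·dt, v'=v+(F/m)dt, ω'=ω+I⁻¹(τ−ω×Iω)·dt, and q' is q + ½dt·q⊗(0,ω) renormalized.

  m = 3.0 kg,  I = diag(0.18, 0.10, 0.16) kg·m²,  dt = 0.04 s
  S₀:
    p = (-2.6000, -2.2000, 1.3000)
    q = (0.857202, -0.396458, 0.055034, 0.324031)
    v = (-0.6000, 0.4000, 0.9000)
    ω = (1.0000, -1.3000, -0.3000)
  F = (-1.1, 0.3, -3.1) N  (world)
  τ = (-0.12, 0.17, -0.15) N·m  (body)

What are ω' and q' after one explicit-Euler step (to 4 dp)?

precession coupling ω×(Iω) = (0.0234, -0.0060, 0.1040)
angular accel α = (-0.7967, 1.7600, -1.5875)
ω + α·dt = (0.9681, -1.2296, -0.3635)
2q̇ = q⊗(0,ω) = (0.5652115, 1.2619321, -0.9092690, 0.2032008)
q + ½dt·q⊗(0,ω), renormalized = (0.8680, -0.3710, 0.0368, 0.3279)

ω' = (0.9681, -1.2296, -0.3635)
q' = (0.8680, -0.3710, 0.0368, 0.3279)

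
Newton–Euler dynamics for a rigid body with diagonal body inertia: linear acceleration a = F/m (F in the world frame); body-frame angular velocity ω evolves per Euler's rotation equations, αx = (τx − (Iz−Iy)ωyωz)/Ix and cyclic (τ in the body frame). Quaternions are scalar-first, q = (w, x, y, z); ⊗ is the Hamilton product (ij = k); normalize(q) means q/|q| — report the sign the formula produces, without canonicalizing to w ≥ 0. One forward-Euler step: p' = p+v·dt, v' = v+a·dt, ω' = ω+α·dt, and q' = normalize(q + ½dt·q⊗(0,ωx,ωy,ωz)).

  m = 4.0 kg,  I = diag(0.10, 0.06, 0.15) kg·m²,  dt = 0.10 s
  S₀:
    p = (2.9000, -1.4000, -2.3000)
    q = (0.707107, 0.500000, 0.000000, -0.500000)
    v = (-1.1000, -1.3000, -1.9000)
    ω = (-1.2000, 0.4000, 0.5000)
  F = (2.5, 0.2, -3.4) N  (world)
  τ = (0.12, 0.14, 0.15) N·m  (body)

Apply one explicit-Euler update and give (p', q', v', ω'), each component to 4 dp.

linear accel F/m = (0.6250, 0.0500, -0.8500)
p' = p + v·dt = (2.7900, -1.5300, -2.4900)
v + (F/m)dt = (-1.0375, -1.2950, -1.9850)
precession coupling ω×(Iω) = (0.0180, 0.0300, 0.0192)
α = I⁻¹(τ − ω×Iω) = (1.0200, 1.8333, 0.8720)
ω' = ω + α·dt = (-1.0980, 0.5833, 0.5872)
q⊗(0,ω) = (0.8500000, -0.6485284, 0.6328428, 0.5535535)
q' = normalize(q + ½dt·q⊗(0,ω)) = (0.7479, 0.4665, 0.0316, -0.4712)

p' = (2.7900, -1.5300, -2.4900)
q' = (0.7479, 0.4665, 0.0316, -0.4712)
v' = (-1.0375, -1.2950, -1.9850)
ω' = (-1.0980, 0.5833, 0.5872)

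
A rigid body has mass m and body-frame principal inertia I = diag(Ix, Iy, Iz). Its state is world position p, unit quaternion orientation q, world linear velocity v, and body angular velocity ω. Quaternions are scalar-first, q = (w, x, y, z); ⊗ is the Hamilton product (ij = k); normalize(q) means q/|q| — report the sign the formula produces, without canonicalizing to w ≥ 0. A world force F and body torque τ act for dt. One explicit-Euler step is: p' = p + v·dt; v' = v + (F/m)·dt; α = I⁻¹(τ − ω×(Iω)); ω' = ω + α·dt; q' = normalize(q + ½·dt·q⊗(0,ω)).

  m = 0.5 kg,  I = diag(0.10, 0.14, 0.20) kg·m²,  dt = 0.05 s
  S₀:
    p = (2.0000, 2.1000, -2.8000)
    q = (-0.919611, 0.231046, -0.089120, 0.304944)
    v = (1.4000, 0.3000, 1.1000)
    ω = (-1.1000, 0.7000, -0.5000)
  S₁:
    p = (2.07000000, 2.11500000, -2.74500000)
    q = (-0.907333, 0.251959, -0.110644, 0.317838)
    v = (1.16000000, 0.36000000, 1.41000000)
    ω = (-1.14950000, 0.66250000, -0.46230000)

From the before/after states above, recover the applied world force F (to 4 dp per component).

Δv = v₁−v₀ = (-0.24000000, 0.06000000, 0.31000000)
applied force F = (-2.4000, 0.6000, 3.1000)

F = (-2.4000, 0.6000, 3.1000)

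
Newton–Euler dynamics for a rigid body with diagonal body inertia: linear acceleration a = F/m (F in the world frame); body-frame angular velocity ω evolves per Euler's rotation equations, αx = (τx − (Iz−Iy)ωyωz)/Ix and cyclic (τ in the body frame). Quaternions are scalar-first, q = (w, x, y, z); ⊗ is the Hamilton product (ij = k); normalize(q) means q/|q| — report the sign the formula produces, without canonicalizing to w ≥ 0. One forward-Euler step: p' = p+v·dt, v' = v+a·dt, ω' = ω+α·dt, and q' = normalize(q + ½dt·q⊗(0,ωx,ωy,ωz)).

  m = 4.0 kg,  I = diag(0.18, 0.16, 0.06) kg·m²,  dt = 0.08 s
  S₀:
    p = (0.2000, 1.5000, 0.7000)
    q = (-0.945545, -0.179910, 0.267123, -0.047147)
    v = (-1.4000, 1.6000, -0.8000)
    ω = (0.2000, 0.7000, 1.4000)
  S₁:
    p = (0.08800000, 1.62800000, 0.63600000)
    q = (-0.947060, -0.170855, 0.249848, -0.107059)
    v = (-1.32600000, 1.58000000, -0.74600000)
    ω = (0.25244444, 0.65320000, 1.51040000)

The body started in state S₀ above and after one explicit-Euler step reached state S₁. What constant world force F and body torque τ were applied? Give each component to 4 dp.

F = (3.7000, -1.0000, 2.7000)
τ = (0.0200, -0.0600, 0.0800)

Δω = ω₁−ω₀ = (0.05244444, -0.04680000, 0.11040000)
gyro term ω₀×Iω₀ = (-0.0980, 0.0336, -0.0028)
applied torque τ = (0.0200, -0.0600, 0.0800)
velocity change Δv = (0.07400000, -0.02000000, 0.05400000)
F = m·Δv/dt = (3.7000, -1.0000, 2.7000)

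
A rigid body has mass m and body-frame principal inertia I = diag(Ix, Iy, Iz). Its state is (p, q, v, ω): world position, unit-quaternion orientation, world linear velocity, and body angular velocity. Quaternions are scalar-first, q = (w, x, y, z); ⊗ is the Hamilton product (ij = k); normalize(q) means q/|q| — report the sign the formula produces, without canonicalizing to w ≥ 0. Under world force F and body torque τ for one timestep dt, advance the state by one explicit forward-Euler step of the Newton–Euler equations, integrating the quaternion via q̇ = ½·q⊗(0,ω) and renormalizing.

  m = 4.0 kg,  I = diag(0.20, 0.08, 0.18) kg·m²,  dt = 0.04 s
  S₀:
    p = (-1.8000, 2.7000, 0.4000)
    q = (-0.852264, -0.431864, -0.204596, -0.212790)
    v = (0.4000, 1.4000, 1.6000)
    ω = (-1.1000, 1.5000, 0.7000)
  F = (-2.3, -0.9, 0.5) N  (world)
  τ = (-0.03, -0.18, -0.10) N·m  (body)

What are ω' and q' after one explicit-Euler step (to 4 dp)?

ω' = (-1.1270, 1.4177, 0.6338)
q' = (-0.8520, -0.4093, -0.2193, -0.2420)

gyro term ω×Iω = (0.1050, -0.0154, 0.1980)
angular accel α = (-0.6750, -2.0575, -1.6556)
ω' = ω + α·dt = (-1.1270, 1.4177, 0.6338)
q⊗(0,ω) = (-0.0192034, 1.1134582, -0.7420222, -1.4694364)
q + ½dt·q⊗(0,ω), renormalized = (-0.8520, -0.4093, -0.2193, -0.2420)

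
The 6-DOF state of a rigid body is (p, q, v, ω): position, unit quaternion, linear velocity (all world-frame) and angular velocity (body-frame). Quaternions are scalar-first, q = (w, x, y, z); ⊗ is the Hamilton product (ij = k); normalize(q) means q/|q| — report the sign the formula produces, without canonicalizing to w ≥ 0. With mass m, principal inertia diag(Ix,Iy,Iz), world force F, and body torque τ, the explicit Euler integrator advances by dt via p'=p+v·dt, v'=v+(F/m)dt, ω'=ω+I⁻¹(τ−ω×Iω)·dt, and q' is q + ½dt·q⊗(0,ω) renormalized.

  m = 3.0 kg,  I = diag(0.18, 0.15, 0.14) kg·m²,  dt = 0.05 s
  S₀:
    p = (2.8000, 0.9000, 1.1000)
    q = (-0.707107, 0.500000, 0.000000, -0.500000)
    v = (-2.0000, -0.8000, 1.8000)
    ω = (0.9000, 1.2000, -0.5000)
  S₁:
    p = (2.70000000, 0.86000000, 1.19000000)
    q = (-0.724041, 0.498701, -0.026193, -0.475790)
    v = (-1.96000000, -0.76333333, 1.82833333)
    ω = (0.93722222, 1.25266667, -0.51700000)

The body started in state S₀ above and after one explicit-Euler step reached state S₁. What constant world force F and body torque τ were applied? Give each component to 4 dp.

F = (2.4000, 2.2000, 1.7000)
τ = (0.1400, 0.1400, -0.0800)

ω₁ − ω₀ = (0.03722222, 0.05266667, -0.01700000)
gyro term ω₀×Iω₀ = (0.0060, -0.0180, -0.0324)
applied torque τ = (0.1400, 0.1400, -0.0800)
Δv = v₁−v₀ = (0.04000000, 0.03666667, 0.02833333)
m·(v₁−v₀)/dt = (2.4000, 2.2000, 1.7000)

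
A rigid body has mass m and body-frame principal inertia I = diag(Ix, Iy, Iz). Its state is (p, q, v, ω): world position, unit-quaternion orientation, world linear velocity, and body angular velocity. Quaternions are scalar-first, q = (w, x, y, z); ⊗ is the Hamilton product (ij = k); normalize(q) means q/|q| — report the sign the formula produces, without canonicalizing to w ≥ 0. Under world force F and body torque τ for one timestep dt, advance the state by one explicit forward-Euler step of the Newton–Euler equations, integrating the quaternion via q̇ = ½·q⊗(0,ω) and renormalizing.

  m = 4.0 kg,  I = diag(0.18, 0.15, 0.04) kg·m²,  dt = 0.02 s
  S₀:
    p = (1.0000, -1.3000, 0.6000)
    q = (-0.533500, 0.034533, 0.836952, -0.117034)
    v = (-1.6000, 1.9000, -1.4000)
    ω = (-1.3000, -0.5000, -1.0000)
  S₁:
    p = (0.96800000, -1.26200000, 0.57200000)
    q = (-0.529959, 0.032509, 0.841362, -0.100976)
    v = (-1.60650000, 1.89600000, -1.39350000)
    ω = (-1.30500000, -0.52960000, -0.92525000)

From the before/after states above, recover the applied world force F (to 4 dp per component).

F = (-1.3000, -0.8000, 1.3000)

v₁ − v₀ = (-0.00650000, -0.00400000, 0.00650000)
applied force F = (-1.3000, -0.8000, 1.3000)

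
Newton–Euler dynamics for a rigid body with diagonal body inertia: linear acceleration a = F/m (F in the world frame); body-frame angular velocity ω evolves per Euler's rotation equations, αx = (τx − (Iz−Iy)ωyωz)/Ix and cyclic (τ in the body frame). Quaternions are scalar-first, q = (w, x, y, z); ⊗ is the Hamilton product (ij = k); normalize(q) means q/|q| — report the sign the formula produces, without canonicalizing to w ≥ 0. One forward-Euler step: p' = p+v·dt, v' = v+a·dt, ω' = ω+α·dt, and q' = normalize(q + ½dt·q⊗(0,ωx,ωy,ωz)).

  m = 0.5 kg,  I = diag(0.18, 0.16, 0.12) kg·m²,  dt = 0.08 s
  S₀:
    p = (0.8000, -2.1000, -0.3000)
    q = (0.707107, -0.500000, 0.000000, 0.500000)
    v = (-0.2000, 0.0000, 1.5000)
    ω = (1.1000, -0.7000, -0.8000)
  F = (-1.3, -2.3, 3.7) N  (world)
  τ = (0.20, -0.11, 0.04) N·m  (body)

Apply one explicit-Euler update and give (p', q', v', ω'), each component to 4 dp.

(τ − ω×Iω)/I = (1.2356, -0.3575, 0.2050)
ω' = ω + α·dt = (1.1988, -0.7286, -0.7836)
Hamilton product q⊗(0,ω) = (0.9500000, 1.1278177, -0.3449749, -0.2156856)
updated quaternion q' = (0.7437, -0.4540, -0.0138, 0.4905)
new position p' = (0.7840, -2.1000, -0.1800)
v + (F/m)dt = (-0.4080, -0.3680, 2.0920)

p' = (0.7840, -2.1000, -0.1800)
q' = (0.7437, -0.4540, -0.0138, 0.4905)
v' = (-0.4080, -0.3680, 2.0920)
ω' = (1.1988, -0.7286, -0.7836)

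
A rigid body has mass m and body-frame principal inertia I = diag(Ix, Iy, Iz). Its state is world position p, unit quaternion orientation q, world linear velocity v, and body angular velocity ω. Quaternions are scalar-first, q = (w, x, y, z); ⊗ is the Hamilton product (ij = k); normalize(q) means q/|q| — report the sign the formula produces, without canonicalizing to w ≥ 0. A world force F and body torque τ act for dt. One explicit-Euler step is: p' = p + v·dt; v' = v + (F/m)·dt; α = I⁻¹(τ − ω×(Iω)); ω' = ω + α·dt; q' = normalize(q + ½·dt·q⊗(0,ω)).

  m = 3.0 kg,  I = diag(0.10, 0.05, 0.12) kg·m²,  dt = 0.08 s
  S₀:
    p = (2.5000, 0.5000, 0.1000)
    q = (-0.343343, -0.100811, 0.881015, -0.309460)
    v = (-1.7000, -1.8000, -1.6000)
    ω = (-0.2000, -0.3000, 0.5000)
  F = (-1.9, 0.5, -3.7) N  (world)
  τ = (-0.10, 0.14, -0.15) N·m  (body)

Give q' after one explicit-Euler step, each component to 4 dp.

q' = (-0.3273, -0.0841, 0.8894, -0.3080)

q⊗(0,ω) = (0.3988723, 0.4163381, 0.2153004, 0.0347748)
q + ½dt·q⊗(0,ω), renormalized = (-0.3273, -0.0841, 0.8894, -0.3080)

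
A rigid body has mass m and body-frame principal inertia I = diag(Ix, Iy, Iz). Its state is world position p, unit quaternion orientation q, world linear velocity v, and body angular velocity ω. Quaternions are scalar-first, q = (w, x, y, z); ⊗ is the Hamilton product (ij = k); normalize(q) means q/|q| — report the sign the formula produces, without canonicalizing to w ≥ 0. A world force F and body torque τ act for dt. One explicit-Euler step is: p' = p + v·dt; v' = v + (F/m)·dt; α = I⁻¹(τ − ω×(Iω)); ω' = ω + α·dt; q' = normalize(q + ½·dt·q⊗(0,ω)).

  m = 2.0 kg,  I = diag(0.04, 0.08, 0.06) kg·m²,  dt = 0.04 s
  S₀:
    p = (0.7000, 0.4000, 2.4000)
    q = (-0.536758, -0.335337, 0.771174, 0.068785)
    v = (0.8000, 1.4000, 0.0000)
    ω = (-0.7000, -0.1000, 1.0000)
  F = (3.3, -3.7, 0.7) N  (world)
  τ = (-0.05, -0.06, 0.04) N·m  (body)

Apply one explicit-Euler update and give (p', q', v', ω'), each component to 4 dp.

p' = (0.7320, 0.4560, 2.4000)
q' = (-0.5411, -0.3122, 0.7778, 0.0695)
v' = (0.8660, 1.3260, 0.0140)
ω' = (-0.7520, -0.1370, 1.0248)

a = F/m = (1.6500, -1.8500, 0.3500)
new position p' = (0.7320, 0.4560, 2.4000)
v' = v + a·dt = (0.8660, 1.3260, 0.0140)
ω×(Iω) gyroscopic = (0.0020, 0.0140, 0.0028)
angular accel α = (-1.3000, -0.9250, 0.6200)
ω + α·dt = (-0.7520, -0.1370, 1.0248)
2q̇ = q⊗(0,ω) = (-0.2264035, 1.1537831, 0.3408633, 0.0365975)
updated quaternion q' = (-0.5411, -0.3122, 0.7778, 0.0695)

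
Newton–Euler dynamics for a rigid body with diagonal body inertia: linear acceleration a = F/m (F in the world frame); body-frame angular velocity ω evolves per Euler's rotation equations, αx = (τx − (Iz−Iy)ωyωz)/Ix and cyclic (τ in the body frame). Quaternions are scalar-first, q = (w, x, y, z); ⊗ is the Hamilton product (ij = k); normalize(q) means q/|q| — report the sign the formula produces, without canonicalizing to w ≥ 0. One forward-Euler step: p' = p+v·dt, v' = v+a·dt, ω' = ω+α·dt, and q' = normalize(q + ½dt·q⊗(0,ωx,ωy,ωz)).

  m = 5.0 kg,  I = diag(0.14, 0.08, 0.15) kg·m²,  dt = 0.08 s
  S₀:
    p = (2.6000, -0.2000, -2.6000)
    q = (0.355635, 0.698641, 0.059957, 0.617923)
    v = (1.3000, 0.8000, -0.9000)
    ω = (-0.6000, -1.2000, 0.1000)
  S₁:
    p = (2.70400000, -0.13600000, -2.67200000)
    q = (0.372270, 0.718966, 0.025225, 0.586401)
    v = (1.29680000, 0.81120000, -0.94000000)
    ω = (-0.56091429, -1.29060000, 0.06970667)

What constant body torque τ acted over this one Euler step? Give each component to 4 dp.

rate change Δω = (0.03908571, -0.09060000, -0.03029333)
ω₀×(Iω₀) = (-0.0084, 0.0006, -0.0432)
applied torque τ = (0.0600, -0.0900, -0.1000)

τ = (0.0600, -0.0900, -0.1000)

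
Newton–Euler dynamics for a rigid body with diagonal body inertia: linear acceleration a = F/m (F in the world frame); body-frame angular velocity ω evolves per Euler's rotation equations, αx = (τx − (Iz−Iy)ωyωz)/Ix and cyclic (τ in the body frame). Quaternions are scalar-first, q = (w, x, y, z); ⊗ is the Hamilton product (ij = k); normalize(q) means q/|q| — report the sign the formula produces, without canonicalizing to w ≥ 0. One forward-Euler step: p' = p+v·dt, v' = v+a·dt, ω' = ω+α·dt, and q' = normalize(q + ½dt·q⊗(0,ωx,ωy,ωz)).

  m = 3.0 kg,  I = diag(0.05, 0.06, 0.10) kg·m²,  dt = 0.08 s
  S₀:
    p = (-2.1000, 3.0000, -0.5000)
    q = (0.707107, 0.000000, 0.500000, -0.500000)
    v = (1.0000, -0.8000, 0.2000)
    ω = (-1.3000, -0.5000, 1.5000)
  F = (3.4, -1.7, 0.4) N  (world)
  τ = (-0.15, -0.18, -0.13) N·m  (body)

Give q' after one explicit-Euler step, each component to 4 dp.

q' = (0.7446, -0.0167, 0.5102, -0.4301)

Hamilton product q⊗(0,ω) = (1.0000000, -0.4192391, 0.2964465, 1.7106605)
q' = normalize(q + ½dt·q⊗(0,ω)) = (0.7446, -0.0167, 0.5102, -0.4301)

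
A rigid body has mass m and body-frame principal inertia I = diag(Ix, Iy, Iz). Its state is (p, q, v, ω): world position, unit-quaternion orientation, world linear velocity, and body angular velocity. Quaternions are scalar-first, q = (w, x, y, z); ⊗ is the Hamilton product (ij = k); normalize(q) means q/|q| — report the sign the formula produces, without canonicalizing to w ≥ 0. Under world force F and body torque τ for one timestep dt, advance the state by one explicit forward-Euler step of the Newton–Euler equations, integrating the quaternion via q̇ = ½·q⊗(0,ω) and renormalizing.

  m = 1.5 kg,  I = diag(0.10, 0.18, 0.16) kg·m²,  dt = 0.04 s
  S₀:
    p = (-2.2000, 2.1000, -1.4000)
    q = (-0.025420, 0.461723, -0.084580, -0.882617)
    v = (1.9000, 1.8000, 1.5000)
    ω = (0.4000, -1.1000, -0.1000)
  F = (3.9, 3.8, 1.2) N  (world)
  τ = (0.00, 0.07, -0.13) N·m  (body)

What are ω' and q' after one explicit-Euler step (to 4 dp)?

ω' = (0.4009, -1.0850, -0.1237)
q' = (-0.0327, 0.4421, -0.0901, -0.8918)

(τ − ω×Iω)/I = (0.0220, 0.3756, -0.5925)
new body rate ω' = (0.4009, -1.0850, -0.1237)
Hamilton product q⊗(0,ω) = (-0.3659889, -0.9725887, -0.2789125, -0.4715213)
q' = normalize(q + ½dt·q⊗(0,ω)) = (-0.0327, 0.4421, -0.0901, -0.8918)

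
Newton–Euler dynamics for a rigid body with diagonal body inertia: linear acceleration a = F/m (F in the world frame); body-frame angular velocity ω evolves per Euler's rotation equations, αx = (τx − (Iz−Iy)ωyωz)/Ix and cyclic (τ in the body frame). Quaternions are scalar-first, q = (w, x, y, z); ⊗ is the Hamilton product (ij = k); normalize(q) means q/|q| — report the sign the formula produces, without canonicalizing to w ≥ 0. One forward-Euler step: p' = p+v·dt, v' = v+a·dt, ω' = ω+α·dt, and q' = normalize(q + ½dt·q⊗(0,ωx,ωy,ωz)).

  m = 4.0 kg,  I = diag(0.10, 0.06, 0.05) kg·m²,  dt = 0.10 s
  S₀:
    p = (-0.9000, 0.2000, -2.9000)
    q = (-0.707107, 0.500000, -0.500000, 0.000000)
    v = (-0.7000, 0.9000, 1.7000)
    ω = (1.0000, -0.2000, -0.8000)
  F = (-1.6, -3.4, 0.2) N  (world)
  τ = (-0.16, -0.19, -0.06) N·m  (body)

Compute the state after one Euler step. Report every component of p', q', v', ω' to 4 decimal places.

precession coupling ω×(Iω) = (-0.0016, -0.0400, 0.0080)
angular accel α = (-1.5840, -2.5000, -1.3600)
new body rate ω' = (0.8416, -0.4500, -0.9360)
2q̇ = q⊗(0,ω) = (-0.6000000, -0.3071070, 0.5414214, 0.9656856)
updated quaternion q' = (-0.7356, 0.4836, -0.4719, 0.0482)
a = (-0.4000, -0.8500, 0.0500)
new position p' = (-0.9700, 0.2900, -2.7300)
v + (F/m)dt = (-0.7400, 0.8150, 1.7050)

p' = (-0.9700, 0.2900, -2.7300)
q' = (-0.7356, 0.4836, -0.4719, 0.0482)
v' = (-0.7400, 0.8150, 1.7050)
ω' = (0.8416, -0.4500, -0.9360)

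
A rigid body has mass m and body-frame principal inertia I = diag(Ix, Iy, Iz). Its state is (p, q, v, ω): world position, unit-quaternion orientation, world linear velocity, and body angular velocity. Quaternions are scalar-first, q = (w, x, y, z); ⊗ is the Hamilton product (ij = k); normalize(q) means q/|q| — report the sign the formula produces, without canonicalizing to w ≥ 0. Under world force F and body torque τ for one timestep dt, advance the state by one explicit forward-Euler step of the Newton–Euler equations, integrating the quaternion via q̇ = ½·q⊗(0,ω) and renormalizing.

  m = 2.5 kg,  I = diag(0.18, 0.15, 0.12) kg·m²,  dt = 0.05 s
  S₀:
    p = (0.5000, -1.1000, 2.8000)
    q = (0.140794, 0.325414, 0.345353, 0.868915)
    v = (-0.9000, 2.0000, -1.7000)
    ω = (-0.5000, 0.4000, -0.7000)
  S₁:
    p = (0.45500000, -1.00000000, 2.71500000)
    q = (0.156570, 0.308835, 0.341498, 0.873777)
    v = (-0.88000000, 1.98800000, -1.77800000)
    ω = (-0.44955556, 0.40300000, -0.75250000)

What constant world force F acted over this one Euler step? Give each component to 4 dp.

Δv = v₁−v₀ = (0.02000000, -0.01200000, -0.07800000)
F = m·Δv/dt = (1.0000, -0.6000, -3.9000)

F = (1.0000, -0.6000, -3.9000)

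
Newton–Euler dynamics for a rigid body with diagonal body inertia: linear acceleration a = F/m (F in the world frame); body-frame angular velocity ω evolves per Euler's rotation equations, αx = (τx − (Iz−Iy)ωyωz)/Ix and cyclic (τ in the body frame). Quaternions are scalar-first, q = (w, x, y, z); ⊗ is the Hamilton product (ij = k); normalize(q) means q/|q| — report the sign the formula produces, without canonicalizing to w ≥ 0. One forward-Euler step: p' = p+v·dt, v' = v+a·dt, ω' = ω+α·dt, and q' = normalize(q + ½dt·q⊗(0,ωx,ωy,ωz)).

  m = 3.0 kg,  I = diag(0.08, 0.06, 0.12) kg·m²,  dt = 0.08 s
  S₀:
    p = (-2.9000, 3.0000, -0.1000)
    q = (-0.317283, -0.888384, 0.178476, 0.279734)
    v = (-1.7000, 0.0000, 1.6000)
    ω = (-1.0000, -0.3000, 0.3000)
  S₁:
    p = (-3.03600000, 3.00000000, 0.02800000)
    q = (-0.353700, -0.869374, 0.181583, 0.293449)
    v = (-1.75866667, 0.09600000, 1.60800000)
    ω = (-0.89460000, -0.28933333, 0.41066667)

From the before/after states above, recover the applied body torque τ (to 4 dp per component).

τ = (0.1000, 0.0200, 0.1600)

Δω = ω₁−ω₀ = (0.10540000, 0.01066667, 0.11066667)
I·α + gyro = (0.1000, 0.0200, 0.1600)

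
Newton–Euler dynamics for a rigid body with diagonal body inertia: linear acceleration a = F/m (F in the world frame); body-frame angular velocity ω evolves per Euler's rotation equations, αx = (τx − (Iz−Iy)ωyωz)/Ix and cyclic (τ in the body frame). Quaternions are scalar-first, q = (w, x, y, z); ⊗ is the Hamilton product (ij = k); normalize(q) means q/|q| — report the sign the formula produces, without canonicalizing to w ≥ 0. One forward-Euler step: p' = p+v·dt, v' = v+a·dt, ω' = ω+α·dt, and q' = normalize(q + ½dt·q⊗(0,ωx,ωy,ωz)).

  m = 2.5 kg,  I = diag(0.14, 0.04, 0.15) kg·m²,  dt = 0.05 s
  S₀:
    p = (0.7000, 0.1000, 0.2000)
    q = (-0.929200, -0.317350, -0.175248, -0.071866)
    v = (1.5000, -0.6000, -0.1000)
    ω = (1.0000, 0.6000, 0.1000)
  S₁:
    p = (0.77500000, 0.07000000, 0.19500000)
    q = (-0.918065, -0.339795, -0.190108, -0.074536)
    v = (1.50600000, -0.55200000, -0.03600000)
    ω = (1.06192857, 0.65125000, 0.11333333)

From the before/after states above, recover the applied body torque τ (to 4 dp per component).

τ = (0.1800, 0.0400, -0.0200)

Δω = ω₁−ω₀ = (0.06192857, 0.05125000, 0.01333333)
ω₀×(Iω₀) = (0.0066, -0.0010, -0.0600)
applied torque τ = (0.1800, 0.0400, -0.0200)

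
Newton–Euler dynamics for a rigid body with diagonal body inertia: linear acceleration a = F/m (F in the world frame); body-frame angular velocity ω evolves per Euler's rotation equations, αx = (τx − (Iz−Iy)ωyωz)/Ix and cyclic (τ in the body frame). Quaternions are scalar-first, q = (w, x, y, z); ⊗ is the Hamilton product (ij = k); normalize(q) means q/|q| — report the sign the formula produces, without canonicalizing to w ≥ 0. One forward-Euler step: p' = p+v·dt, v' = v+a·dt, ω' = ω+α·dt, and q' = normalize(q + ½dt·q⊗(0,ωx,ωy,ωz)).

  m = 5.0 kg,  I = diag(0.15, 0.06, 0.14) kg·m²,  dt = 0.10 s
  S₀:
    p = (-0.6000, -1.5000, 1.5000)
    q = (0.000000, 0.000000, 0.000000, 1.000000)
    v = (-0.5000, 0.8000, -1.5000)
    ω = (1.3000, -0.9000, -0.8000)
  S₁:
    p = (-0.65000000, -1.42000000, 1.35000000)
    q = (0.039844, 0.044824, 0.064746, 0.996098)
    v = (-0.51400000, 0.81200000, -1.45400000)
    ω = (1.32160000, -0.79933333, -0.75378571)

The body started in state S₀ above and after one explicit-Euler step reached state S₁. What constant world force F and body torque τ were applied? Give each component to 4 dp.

F = (-0.7000, 0.6000, 2.3000)
τ = (0.0900, 0.0500, 0.1700)

velocity change Δv = (-0.01400000, 0.01200000, 0.04600000)
m·(v₁−v₀)/dt = (-0.7000, 0.6000, 2.3000)
ω₁ − ω₀ = (0.02160000, 0.10066667, 0.04621429)
gyro term ω₀×Iω₀ = (0.0576, -0.0104, 0.1053)
applied torque τ = (0.0900, 0.0500, 0.1700)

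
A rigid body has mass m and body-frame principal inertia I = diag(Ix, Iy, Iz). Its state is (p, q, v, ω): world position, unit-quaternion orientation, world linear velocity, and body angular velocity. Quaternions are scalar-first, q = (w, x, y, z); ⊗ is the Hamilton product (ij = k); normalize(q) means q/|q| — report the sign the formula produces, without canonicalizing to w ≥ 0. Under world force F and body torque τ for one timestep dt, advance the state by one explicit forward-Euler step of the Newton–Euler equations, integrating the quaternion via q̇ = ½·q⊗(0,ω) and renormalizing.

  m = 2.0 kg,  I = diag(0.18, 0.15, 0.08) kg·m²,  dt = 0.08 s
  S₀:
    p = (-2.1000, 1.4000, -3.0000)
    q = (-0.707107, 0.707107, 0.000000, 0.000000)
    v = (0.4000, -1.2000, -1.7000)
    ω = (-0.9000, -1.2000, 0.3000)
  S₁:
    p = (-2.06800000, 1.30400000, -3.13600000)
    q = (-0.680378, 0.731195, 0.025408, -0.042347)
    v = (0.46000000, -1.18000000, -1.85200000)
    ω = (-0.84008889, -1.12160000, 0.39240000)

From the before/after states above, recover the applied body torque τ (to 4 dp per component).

τ = (0.1600, 0.1200, 0.0600)

ω₁ − ω₀ = (0.05991111, 0.07840000, 0.09240000)
gyro term ω₀×Iω₀ = (0.0252, -0.0270, -0.0324)
applied torque τ = (0.1600, 0.1200, 0.0600)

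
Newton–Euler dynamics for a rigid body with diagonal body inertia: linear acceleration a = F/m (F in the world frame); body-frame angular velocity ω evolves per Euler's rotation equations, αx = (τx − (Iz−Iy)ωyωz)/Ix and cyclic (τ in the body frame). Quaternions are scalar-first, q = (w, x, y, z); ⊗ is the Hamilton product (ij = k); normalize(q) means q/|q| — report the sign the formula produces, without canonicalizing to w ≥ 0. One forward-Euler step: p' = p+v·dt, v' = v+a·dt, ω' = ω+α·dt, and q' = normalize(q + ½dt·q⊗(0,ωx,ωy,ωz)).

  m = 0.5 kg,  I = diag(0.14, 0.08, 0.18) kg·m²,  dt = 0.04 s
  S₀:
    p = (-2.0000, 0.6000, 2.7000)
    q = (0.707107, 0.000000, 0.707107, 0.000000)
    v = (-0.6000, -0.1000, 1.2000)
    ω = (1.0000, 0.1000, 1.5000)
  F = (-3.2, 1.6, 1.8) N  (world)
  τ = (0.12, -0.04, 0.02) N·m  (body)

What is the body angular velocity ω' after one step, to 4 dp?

gyro term ω×Iω = (0.0150, -0.0600, -0.0060)
angular accel α = (0.7500, 0.2500, 0.1444)
new body rate ω' = (1.0300, 0.1100, 1.5058)

ω' = (1.0300, 0.1100, 1.5058)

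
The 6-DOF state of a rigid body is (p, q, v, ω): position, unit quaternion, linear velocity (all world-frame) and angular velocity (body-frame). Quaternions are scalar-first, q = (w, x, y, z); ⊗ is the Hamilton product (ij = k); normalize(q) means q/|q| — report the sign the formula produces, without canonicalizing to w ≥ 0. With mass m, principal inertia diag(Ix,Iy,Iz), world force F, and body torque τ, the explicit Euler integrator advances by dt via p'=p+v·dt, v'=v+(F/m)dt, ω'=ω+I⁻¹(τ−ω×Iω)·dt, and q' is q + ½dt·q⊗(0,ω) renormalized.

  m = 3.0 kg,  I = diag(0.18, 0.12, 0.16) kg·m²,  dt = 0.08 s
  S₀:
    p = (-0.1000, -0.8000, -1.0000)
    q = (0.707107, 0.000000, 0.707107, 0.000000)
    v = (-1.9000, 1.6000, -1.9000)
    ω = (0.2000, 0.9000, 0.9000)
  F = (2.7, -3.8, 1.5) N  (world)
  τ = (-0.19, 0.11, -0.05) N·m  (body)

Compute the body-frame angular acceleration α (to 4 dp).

ω×(Iω) gyroscopic = (0.0324, 0.0036, -0.0108)
α = I⁻¹(τ − ω×Iω) = (-1.2356, 0.8867, -0.2450)

α = (-1.2356, 0.8867, -0.2450)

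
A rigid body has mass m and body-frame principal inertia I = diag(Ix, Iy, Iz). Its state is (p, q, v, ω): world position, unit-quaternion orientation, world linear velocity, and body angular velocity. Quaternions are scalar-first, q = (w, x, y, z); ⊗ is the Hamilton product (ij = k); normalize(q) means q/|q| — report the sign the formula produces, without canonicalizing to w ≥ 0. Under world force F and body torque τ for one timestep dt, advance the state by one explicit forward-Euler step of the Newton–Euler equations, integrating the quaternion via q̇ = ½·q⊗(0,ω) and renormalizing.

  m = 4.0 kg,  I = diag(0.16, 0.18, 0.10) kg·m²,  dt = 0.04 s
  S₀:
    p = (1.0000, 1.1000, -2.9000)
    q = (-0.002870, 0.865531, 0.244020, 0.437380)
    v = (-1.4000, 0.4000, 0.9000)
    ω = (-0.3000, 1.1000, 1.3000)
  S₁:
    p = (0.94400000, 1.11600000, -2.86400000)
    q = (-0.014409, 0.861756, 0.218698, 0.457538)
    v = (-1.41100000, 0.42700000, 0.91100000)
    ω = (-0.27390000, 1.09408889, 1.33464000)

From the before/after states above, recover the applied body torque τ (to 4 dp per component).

τ = (-0.0100, -0.0500, 0.0800)

rate change Δω = (0.02610000, -0.00591111, 0.03464000)
precession coupling = (-0.1144, -0.0234, -0.0066)
applied torque τ = (-0.0100, -0.0500, 0.0800)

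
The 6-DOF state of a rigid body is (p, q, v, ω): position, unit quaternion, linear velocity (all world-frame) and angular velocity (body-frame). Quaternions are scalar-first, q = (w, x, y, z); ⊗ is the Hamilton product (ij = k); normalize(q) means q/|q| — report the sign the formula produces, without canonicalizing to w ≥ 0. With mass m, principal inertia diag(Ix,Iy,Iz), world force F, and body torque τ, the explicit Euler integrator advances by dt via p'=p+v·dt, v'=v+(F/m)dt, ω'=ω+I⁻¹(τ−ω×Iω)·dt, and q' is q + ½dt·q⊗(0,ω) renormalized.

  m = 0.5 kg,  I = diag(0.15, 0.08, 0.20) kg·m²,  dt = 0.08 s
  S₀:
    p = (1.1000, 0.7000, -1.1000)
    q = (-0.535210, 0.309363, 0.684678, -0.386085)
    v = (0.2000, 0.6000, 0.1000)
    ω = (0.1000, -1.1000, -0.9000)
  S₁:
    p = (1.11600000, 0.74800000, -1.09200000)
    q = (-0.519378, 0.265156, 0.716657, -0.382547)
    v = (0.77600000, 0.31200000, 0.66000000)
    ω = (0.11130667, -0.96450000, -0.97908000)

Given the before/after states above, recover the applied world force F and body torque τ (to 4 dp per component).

F = (3.6000, -1.8000, 3.5000)
τ = (0.1400, 0.1400, -0.1900)

ω₁ − ω₀ = (0.01130667, 0.13550000, -0.07908000)
precession coupling = (0.1188, 0.0045, 0.0077)
applied torque τ = (0.1400, 0.1400, -0.1900)
v₁ − v₀ = (0.57600000, -0.28800000, 0.56000000)
applied force F = (3.6000, -1.8000, 3.5000)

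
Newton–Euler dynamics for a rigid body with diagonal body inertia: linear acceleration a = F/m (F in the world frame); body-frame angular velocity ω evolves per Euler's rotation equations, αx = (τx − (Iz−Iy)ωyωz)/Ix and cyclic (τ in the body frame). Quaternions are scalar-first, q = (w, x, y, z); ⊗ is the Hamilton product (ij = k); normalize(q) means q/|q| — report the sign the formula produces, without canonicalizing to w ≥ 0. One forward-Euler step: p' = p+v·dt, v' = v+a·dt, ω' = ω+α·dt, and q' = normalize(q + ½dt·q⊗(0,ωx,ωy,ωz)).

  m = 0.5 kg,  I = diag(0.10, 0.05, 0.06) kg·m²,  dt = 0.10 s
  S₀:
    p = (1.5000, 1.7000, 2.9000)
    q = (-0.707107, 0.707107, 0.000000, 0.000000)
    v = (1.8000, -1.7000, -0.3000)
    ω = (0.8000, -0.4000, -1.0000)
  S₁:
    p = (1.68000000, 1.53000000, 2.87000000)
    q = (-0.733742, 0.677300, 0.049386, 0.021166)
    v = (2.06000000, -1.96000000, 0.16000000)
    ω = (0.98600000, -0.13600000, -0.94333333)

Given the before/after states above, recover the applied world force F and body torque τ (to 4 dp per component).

v₁ − v₀ = (0.26000000, -0.26000000, 0.46000000)
m·(v₁−v₀)/dt = (1.3000, -1.3000, 2.3000)
ω₁ − ω₀ = (0.18600000, 0.26400000, 0.05666667)
I·α + gyro = (0.1900, 0.1000, 0.0500)

F = (1.3000, -1.3000, 2.3000)
τ = (0.1900, 0.1000, 0.0500)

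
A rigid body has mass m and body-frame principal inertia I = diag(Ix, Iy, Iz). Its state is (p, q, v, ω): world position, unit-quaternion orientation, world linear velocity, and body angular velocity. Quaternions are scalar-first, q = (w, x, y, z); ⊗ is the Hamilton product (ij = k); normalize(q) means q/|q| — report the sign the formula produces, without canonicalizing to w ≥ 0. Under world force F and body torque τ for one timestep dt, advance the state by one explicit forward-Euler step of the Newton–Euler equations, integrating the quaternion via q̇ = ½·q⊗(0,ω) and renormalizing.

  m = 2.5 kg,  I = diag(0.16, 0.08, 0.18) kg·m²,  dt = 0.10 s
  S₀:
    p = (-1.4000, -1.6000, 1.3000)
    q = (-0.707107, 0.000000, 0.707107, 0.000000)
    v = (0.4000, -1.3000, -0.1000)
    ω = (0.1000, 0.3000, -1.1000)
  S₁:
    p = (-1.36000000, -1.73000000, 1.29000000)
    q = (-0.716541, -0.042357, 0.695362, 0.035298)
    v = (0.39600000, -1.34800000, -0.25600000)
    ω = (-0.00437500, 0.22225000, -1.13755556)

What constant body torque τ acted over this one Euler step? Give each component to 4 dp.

τ = (-0.2000, -0.0600, -0.0700)

Δω = ω₁−ω₀ = (-0.10437500, -0.07775000, -0.03755556)
precession coupling = (-0.0330, 0.0022, -0.0024)
I·α + gyro = (-0.2000, -0.0600, -0.0700)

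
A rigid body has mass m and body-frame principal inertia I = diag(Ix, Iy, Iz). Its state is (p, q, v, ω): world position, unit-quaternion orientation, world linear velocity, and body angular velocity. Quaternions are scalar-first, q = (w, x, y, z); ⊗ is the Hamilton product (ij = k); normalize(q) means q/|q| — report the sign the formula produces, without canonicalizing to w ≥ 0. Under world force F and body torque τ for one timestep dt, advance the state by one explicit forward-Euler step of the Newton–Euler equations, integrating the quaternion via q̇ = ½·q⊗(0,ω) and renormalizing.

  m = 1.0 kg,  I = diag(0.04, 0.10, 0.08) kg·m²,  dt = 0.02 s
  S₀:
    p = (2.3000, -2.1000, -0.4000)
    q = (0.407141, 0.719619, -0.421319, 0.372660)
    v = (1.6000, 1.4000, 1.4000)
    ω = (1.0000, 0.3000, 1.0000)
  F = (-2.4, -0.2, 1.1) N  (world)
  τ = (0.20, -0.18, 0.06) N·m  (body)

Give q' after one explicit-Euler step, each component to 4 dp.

q⊗(0,ω) = (-0.9658833, -0.1259760, -0.2248167, 1.0443457)
q + ½dt·q⊗(0,ω), renormalized = (0.3974, 0.7183, -0.4235, 0.3831)

q' = (0.3974, 0.7183, -0.4235, 0.3831)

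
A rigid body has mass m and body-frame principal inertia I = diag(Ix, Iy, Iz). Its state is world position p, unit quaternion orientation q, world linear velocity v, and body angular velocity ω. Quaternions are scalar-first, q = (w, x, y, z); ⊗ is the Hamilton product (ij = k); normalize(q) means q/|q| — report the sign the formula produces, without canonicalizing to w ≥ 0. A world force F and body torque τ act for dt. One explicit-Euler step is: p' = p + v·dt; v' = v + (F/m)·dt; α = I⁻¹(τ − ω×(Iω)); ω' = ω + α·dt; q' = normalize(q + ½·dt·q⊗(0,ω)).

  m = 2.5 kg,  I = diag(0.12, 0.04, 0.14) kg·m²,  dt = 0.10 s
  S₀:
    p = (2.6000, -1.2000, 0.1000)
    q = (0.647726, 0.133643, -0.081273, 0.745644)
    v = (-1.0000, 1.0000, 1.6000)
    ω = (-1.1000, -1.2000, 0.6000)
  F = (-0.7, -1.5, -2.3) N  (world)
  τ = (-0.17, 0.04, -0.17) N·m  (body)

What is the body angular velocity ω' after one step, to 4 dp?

ω×(Iω) gyroscopic = (-0.0720, 0.0132, -0.1056)
(τ − ω×Iω)/I = (-0.8167, 0.6700, -0.4600)
ω' = ω + α·dt = (-1.1817, -1.1330, 0.5540)

ω' = (-1.1817, -1.1330, 0.5540)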